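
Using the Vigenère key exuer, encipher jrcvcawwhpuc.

nowztetqlgyz

Repeat the key across the message: exuerexuerex
j(9)+e(4): 13 → n
r(17)+x(23): 40≡14 → o
c(2)+u(20): 22 → w
v(21)+e(4): 25 → z
c(2)+r(17): 19 → t
a(0)+e(4): 4 → e
w(22)+x(23): 45≡19 → t
w(22)+u(20): 42≡16 → q
h(7)+e(4): 11 → l
p(15)+r(17): 32≡6 → g
u(20)+e(4): 24 → y
c(2)+x(23): 25 → z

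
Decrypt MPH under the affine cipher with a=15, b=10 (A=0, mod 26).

OJF

The inverse of 15 mod 26 is 7, since 15·7=105≡1. Apply D(y)=7·(y−10) mod 26:
M(12): 7·(12−10)=14 → O
P(15): 7·(15−10)=35≡9 → J
H(7): 7·(7−10)=-21≡5 → F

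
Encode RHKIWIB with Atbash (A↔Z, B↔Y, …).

ISPRDRY

R(17) → I(8)
H(7) → S(18)
K(10) → P(15)
I(8) → R(17)
W(22) → D(3)
I(8) → R(17)
B(1) → Y(24)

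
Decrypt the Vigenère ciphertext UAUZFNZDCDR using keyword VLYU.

Repeat the key across the ciphertext: VLYUVLYUVLY
U(20)−V(21): -1≡25 → Z
A(0)−L(11): -11≡15 → P
U(20)−Y(24): -4≡22 → W
Z(25)−U(20): 5 → F
F(5)−V(21): -16≡10 → K
N(13)−L(11): 2 → C
Z(25)−Y(24): 1 → B
D(3)−U(20): -17≡9 → J
C(2)−V(21): -19≡7 → H
D(3)−L(11): -8≡18 → S
R(17)−Y(24): -7≡19 → T

ZPWFKCBJHST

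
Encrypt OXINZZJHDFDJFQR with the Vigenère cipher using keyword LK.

ZHTXKJUROPOTQAC

Repeat the key across the message: LKLKLKLKLKLKLKL
O(14)+L(11): 25 → Z
X(23)+K(10): 33≡7 → H
I(8)+L(11): 19 → T
N(13)+K(10): 23 → X
Z(25)+L(11): 36≡10 → K
Z(25)+K(10): 35≡9 → J
J(9)+L(11): 20 → U
H(7)+K(10): 17 → R
D(3)+L(11): 14 → O
F(5)+K(10): 15 → P
D(3)+L(11): 14 → O
J(9)+K(10): 19 → T
F(5)+L(11): 16 → Q
Q(16)+K(10): 26≡0 → A
R(17)+L(11): 28≡2 → C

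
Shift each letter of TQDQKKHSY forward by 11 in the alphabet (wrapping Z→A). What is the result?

EBOBVVSDJ

T(19): 19+11=30≡4 → E
Q(16): 16+11=27≡1 → B
D(3): 3+11=14 → O
Q(16): 16+11=27≡1 → B
K(10): 10+11=21 → V
K(10): 10+11=21 → V
H(7): 7+11=18 → S
S(18): 18+11=29≡3 → D
Y(24): 24+11=35≡9 → J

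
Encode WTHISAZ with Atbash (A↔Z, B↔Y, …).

DGSRHZA

W(22) → D(3)
T(19) → G(6)
H(7) → S(18)
I(8) → R(17)
S(18) → H(7)
A(0) → Z(25)
Z(25) → A(0)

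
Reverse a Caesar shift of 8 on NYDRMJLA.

N(13): 13−8=5 → F
Y(24): 24−8=16 → Q
D(3): 3−8=-5≡21 → V
R(17): 17−8=9 → J
M(12): 12−8=4 → E
J(9): 9−8=1 → B
L(11): 11−8=3 → D
A(0): 0−8=-8≡18 → S

FQVJEBDS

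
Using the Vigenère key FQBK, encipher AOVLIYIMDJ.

FEWVNOJWIZ

Repeat the key across the message: FQBKFQBKFQ
A(0)+F(5): 5 → F
O(14)+Q(16): 30≡4 → E
V(21)+B(1): 22 → W
L(11)+K(10): 21 → V
I(8)+F(5): 13 → N
Y(24)+Q(16): 40≡14 → O
I(8)+B(1): 9 → J
M(12)+K(10): 22 → W
D(3)+F(5): 8 → I
J(9)+Q(16): 25 → Z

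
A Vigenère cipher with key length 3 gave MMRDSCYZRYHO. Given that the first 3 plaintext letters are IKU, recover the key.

ECX

Subtract each crib letter from the matching ciphertext letter (mod 26):
M(12)−I(8)=4 → E
M(12)−K(10)=2 → C
R(17)−U(20)=-3≡23 → X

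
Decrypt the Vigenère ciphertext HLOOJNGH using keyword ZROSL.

Repeat the key across the ciphertext: ZROSLZRO
H(7)−Z(25): -18≡8 → I
L(11)−R(17): -6≡20 → U
O(14)−O(14): 0 → A
O(14)−S(18): -4≡22 → W
J(9)−L(11): -2≡24 → Y
N(13)−Z(25): -12≡14 → O
G(6)−R(17): -11≡15 → P
H(7)−O(14): -7≡19 → T

IUAWYOPT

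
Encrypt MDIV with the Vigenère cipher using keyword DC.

Repeat the key across the message: DCDC
M(12)+D(3): 15 → P
D(3)+C(2): 5 → F
I(8)+D(3): 11 → L
V(21)+C(2): 23 → X

PFLX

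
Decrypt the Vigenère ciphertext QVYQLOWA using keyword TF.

Repeat the key across the ciphertext: TFTFTFTF
Q(16)−T(19): -3≡23 → X
V(21)−F(5): 16 → Q
Y(24)−T(19): 5 → F
Q(16)−F(5): 11 → L
L(11)−T(19): -8≡18 → S
O(14)−F(5): 9 → J
W(22)−T(19): 3 → D
A(0)−F(5): -5≡21 → V

XQFLSJDV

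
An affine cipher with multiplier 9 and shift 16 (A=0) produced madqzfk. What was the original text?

oenabti

The inverse of 9 mod 26 is 3, since 9·3=27≡1. Apply D(y)=3·(y−16) mod 26:
m(12): 3·(12−16)=-12≡14 → o
a(0): 3·(0−16)=-48≡4 → e
d(3): 3·(3−16)=-39≡13 → n
q(16): 3·(16−16)=0 → a
z(25): 3·(25−16)=27≡1 → b
f(5): 3·(5−16)=-33≡19 → t
k(10): 3·(10−16)=-18≡8 → i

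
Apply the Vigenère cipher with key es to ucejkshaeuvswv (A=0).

yuiboklsimzkan

Repeat the key across the message: eseseseseseses
u(20)+e(4): 24 → y
c(2)+s(18): 20 → u
e(4)+e(4): 8 → i
j(9)+s(18): 27≡1 → b
k(10)+e(4): 14 → o
s(18)+s(18): 36≡10 → k
h(7)+e(4): 11 → l
a(0)+s(18): 18 → s
e(4)+e(4): 8 → i
u(20)+s(18): 38≡12 → m
v(21)+e(4): 25 → z
s(18)+s(18): 36≡10 → k
w(22)+e(4): 26≡0 → a
v(21)+s(18): 39≡13 → n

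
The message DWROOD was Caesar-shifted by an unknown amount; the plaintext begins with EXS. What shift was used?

From the crib: D(3)−E(4)=-1≡25, so the shift is 25.

25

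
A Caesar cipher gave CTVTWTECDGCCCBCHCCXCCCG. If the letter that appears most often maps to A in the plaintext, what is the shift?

The most frequent ciphertext letter is C (appears 11 times).
C is position 2; A is position 0.
Shift = 2.

2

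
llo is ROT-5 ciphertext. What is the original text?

l(11): 11−5=6 → g
l(11): 11−5=6 → g
o(14): 14−5=9 → j

ggj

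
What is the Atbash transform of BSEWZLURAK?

B(1) → Y(24)
S(18) → H(7)
E(4) → V(21)
W(22) → D(3)
Z(25) → A(0)
L(11) → O(14)
U(20) → F(5)
R(17) → I(8)
A(0) → Z(25)
K(10) → P(15)

YHVDAOFIZP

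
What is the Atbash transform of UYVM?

U(20) → F(5)
Y(24) → B(1)
V(21) → E(4)
M(12) → N(13)

FBEN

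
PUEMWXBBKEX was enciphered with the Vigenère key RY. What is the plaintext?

YWNOFZKDTGG

Repeat the key across the ciphertext: RYRYRYRYRYR
P(15)−R(17): -2≡24 → Y
U(20)−Y(24): -4≡22 → W
E(4)−R(17): -13≡13 → N
M(12)−Y(24): -12≡14 → O
W(22)−R(17): 5 → F
X(23)−Y(24): -1≡25 → Z
B(1)−R(17): -16≡10 → K
B(1)−Y(24): -23≡3 → D
K(10)−R(17): -7≡19 → T
E(4)−Y(24): -20≡6 → G
X(23)−R(17): 6 → G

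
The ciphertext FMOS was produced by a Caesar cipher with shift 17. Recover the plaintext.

F(5): 5−17=-12≡14 → O
M(12): 12−17=-5≡21 → V
O(14): 14−17=-3≡23 → X
S(18): 18−17=1 → B

OVXB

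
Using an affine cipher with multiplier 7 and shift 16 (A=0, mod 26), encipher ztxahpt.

z(25): 7·25+16=191≡9 → j
t(19): 7·19+16=149≡19 → t
x(23): 7·23+16=177≡21 → v
a(0): 7·0+16=16 → q
h(7): 7·7+16=65≡13 → n
p(15): 7·15+16=121≡17 → r
t(19): 7·19+16=149≡19 → t

jtvqnrt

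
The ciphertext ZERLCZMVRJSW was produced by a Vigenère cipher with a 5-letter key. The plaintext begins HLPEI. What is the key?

Subtract each crib letter from the matching ciphertext letter (mod 26):
Z(25)−H(7)=18 → S
E(4)−L(11)=-7≡19 → T
R(17)−P(15)=2 → C
L(11)−E(4)=7 → H
C(2)−I(8)=-6≡20 → U

STCHU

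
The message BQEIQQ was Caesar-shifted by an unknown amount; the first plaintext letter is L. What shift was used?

16

From the crib: B(1)−L(11)=-10≡16, so the shift is 16.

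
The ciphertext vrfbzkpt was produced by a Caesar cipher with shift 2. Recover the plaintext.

tpdzxinr

v(21): 21−2=19 → t
r(17): 17−2=15 → p
f(5): 5−2=3 → d
b(1): 1−2=-1≡25 → z
z(25): 25−2=23 → x
k(10): 10−2=8 → i
p(15): 15−2=13 → n
t(19): 19−2=17 → r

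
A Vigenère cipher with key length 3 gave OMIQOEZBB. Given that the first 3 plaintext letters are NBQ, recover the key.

Subtract each crib letter from the matching ciphertext letter (mod 26):
O(14)−N(13)=1 → B
M(12)−B(1)=11 → L
I(8)−Q(16)=-8≡18 → S

BLS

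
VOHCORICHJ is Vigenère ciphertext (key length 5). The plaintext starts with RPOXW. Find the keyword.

Subtract each crib letter from the matching ciphertext letter (mod 26):
V(21)−R(17)=4 → E
O(14)−P(15)=-1≡25 → Z
H(7)−O(14)=-7≡19 → T
C(2)−X(23)=-21≡5 → F
O(14)−W(22)=-8≡18 → S

EZTFS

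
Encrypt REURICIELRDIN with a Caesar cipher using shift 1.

SFVSJDJFMSEJO

R(17): 17+1=18 → S
E(4): 4+1=5 → F
U(20): 20+1=21 → V
R(17): 17+1=18 → S
I(8): 8+1=9 → J
C(2): 2+1=3 → D
I(8): 8+1=9 → J
E(4): 4+1=5 → F
L(11): 11+1=12 → M
R(17): 17+1=18 → S
D(3): 3+1=4 → E
I(8): 8+1=9 → J
N(13): 13+1=14 → O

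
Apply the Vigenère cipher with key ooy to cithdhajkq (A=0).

qwrvrfoxie

Repeat the key across the message: ooyooyooyo
c(2)+o(14): 16 → q
i(8)+o(14): 22 → w
t(19)+y(24): 43≡17 → r
h(7)+o(14): 21 → v
d(3)+o(14): 17 → r
h(7)+y(24): 31≡5 → f
a(0)+o(14): 14 → o
j(9)+o(14): 23 → x
k(10)+y(24): 34≡8 → i
q(16)+o(14): 30≡4 → e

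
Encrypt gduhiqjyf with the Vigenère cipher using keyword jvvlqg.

Repeat the key across the message: jvvlqgjvv
g(6)+j(9): 15 → p
d(3)+v(21): 24 → y
u(20)+v(21): 41≡15 → p
h(7)+l(11): 18 → s
i(8)+q(16): 24 → y
q(16)+g(6): 22 → w
j(9)+j(9): 18 → s
y(24)+v(21): 45≡19 → t
f(5)+v(21): 26≡0 → a

pypsywsta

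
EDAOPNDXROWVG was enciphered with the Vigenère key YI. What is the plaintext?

GVCGRFFPTGYNI

Repeat the key across the ciphertext: YIYIYIYIYIYIY
E(4)−Y(24): -20≡6 → G
D(3)−I(8): -5≡21 → V
A(0)−Y(24): -24≡2 → C
O(14)−I(8): 6 → G
P(15)−Y(24): -9≡17 → R
N(13)−I(8): 5 → F
D(3)−Y(24): -21≡5 → F
X(23)−I(8): 15 → P
R(17)−Y(24): -7≡19 → T
O(14)−I(8): 6 → G
W(22)−Y(24): -2≡24 → Y
V(21)−I(8): 13 → N
G(6)−Y(24): -18≡8 → I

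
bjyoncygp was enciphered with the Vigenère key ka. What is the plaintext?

Repeat the key across the ciphertext: kakakakak
b(1)−k(10): -9≡17 → r
j(9)−a(0): 9 → j
y(24)−k(10): 14 → o
o(14)−a(0): 14 → o
n(13)−k(10): 3 → d
c(2)−a(0): 2 → c
y(24)−k(10): 14 → o
g(6)−a(0): 6 → g
p(15)−k(10): 5 → f

rjoodcogf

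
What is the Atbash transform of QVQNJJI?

Q(16) → J(9)
V(21) → E(4)
Q(16) → J(9)
N(13) → M(12)
J(9) → Q(16)
J(9) → Q(16)
I(8) → R(17)

JEJMQQR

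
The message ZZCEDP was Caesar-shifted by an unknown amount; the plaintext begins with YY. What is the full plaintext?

YYBDCO

From the crib: Z(25)−Y(24)=1, so the shift is 1.
Subtract 1 from each ciphertext letter:
Z(25): 25−1=24 → Y
Z(25): 25−1=24 → Y
C(2): 2−1=1 → B
E(4): 4−1=3 → D
D(3): 3−1=2 → C
P(15): 15−1=14 → O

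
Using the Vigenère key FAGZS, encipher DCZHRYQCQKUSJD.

ICFGJDQIPCZSPC

Repeat the key across the message: FAGZSFAGZSFAGZ
D(3)+F(5): 8 → I
C(2)+A(0): 2 → C
Z(25)+G(6): 31≡5 → F
H(7)+Z(25): 32≡6 → G
R(17)+S(18): 35≡9 → J
Y(24)+F(5): 29≡3 → D
Q(16)+A(0): 16 → Q
C(2)+G(6): 8 → I
Q(16)+Z(25): 41≡15 → P
K(10)+S(18): 28≡2 → C
U(20)+F(5): 25 → Z
S(18)+A(0): 18 → S
J(9)+G(6): 15 → P
D(3)+Z(25): 28≡2 → C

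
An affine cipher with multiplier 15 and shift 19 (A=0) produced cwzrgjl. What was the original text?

lvqmniw

The inverse of 15 mod 26 is 7, since 15·7=105≡1. Apply D(y)=7·(y−19) mod 26:
c(2): 7·(2−19)=-119≡11 → l
w(22): 7·(22−19)=21 → v
z(25): 7·(25−19)=42≡16 → q
r(17): 7·(17−19)=-14≡12 → m
g(6): 7·(6−19)=-91≡13 → n
j(9): 7·(9−19)=-70≡8 → i
l(11): 7·(11−19)=-56≡22 → w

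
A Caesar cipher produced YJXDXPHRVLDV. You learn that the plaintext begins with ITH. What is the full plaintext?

ITHNHZRBFVNF

From the crib: Y(24)−I(8)=16, so the shift is 16.
Subtract 16 from each ciphertext letter:
Y(24): 24−16=8 → I
J(9): 9−16=-7≡19 → T
X(23): 23−16=7 → H
D(3): 3−16=-13≡13 → N
X(23): 23−16=7 → H
P(15): 15−16=-1≡25 → Z
H(7): 7−16=-9≡17 → R
R(17): 17−16=1 → B
V(21): 21−16=5 → F
L(11): 11−16=-5≡21 → V
D(3): 3−16=-13≡13 → N
V(21): 21−16=5 → F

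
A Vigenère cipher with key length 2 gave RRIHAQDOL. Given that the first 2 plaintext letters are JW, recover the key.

IV

Subtract each crib letter from the matching ciphertext letter (mod 26):
R(17)−J(9)=8 → I
R(17)−W(22)=-5≡21 → V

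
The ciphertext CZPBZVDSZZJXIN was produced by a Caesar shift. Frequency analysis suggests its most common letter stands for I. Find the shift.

17

The most frequent ciphertext letter is Z (appears 4 times).
Z is position 25; I is position 8.
Shift = 17.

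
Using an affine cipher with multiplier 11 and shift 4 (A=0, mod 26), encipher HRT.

H(7): 11·7+4=81≡3 → D
R(17): 11·17+4=191≡9 → J
T(19): 11·19+4=213≡5 → F

DJF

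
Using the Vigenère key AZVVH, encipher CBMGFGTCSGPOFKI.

CAHBMGSXNNPNAFP

Repeat the key across the message: AZVVHAZVVHAZVVH
C(2)+A(0): 2 → C
B(1)+Z(25): 26≡0 → A
M(12)+V(21): 33≡7 → H
G(6)+V(21): 27≡1 → B
F(5)+H(7): 12 → M
G(6)+A(0): 6 → G
T(19)+Z(25): 44≡18 → S
C(2)+V(21): 23 → X
S(18)+V(21): 39≡13 → N
G(6)+H(7): 13 → N
P(15)+A(0): 15 → P
O(14)+Z(25): 39≡13 → N
F(5)+V(21): 26≡0 → A
K(10)+V(21): 31≡5 → F
I(8)+H(7): 15 → P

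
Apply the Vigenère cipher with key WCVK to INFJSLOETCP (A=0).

EPATONJOPEK

Repeat the key across the message: WCVKWCVKWCV
I(8)+W(22): 30≡4 → E
N(13)+C(2): 15 → P
F(5)+V(21): 26≡0 → A
J(9)+K(10): 19 → T
S(18)+W(22): 40≡14 → O
L(11)+C(2): 13 → N
O(14)+V(21): 35≡9 → J
E(4)+K(10): 14 → O
T(19)+W(22): 41≡15 → P
C(2)+C(2): 4 → E
P(15)+V(21): 36≡10 → K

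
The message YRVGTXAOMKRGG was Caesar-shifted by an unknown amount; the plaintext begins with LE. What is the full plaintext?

LEITGKNBZXETT

From the crib: Y(24)−L(11)=13, so the shift is 13.
Subtract 13 from each ciphertext letter:
Y(24): 24−13=11 → L
R(17): 17−13=4 → E
V(21): 21−13=8 → I
G(6): 6−13=-7≡19 → T
T(19): 19−13=6 → G
X(23): 23−13=10 → K
A(0): 0−13=-13≡13 → N
O(14): 14−13=1 → B
M(12): 12−13=-1≡25 → Z
K(10): 10−13=-3≡23 → X
R(17): 17−13=4 → E
G(6): 6−13=-7≡19 → T
G(6): 6−13=-7≡19 → T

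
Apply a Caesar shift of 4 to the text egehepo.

ikilits

e(4): 4+4=8 → i
g(6): 6+4=10 → k
e(4): 4+4=8 → i
h(7): 7+4=11 → l
e(4): 4+4=8 → i
p(15): 15+4=19 → t
o(14): 14+4=18 → s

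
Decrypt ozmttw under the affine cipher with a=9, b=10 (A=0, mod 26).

mtgbbk

The inverse of 9 mod 26 is 3, since 9·3=27≡1. Apply D(y)=3·(y−10) mod 26:
o(14): 3·(14−10)=12 → m
z(25): 3·(25−10)=45≡19 → t
m(12): 3·(12−10)=6 → g
t(19): 3·(19−10)=27≡1 → b
t(19): 3·(19−10)=27≡1 → b
w(22): 3·(22−10)=36≡10 → k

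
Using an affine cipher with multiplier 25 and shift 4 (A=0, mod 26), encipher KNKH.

K(10): 25·10+4=254≡20 → U
N(13): 25·13+4=329≡17 → R
K(10): 25·10+4=254≡20 → U
H(7): 25·7+4=179≡23 → X

URUX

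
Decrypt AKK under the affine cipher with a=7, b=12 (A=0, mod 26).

CWW

The inverse of 7 mod 26 is 15, since 7·15=105≡1. Apply D(y)=15·(y−12) mod 26:
A(0): 15·(0−12)=-180≡2 → C
K(10): 15·(10−12)=-30≡22 → W
K(10): 15·(10−12)=-30≡22 → W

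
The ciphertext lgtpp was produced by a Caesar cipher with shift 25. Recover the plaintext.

l(11): 11−25=-14≡12 → m
g(6): 6−25=-19≡7 → h
t(19): 19−25=-6≡20 → u
p(15): 15−25=-10≡16 → q
p(15): 15−25=-10≡16 → q

mhuqq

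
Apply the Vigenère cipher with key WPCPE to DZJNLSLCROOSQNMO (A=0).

Repeat the key across the message: WPCPEWPCPEWPCPEW
D(3)+W(22): 25 → Z
Z(25)+P(15): 40≡14 → O
J(9)+C(2): 11 → L
N(13)+P(15): 28≡2 → C
L(11)+E(4): 15 → P
S(18)+W(22): 40≡14 → O
L(11)+P(15): 26≡0 → A
C(2)+C(2): 4 → E
R(17)+P(15): 32≡6 → G
O(14)+E(4): 18 → S
O(14)+W(22): 36≡10 → K
S(18)+P(15): 33≡7 → H
Q(16)+C(2): 18 → S
N(13)+P(15): 28≡2 → C
M(12)+E(4): 16 → Q
O(14)+W(22): 36≡10 → K

ZOLCPOAEGSKHSCQK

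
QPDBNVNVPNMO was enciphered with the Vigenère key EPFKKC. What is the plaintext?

Repeat the key across the ciphertext: EPFKKCEPFKKC
Q(16)−E(4): 12 → M
P(15)−P(15): 0 → A
D(3)−F(5): -2≡24 → Y
B(1)−K(10): -9≡17 → R
N(13)−K(10): 3 → D
V(21)−C(2): 19 → T
N(13)−E(4): 9 → J
V(21)−P(15): 6 → G
P(15)−F(5): 10 → K
N(13)−K(10): 3 → D
M(12)−K(10): 2 → C
O(14)−C(2): 12 → M

MAYRDTJGKDCM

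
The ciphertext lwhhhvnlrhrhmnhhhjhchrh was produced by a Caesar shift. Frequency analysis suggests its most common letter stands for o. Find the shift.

19

The most frequent ciphertext letter is h (appears 11 times).
h is position 7; o is position 14.
Shift = -7≡19.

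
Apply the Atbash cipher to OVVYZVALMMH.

O(14) → L(11)
V(21) → E(4)
V(21) → E(4)
Y(24) → B(1)
Z(25) → A(0)
V(21) → E(4)
A(0) → Z(25)
L(11) → O(14)
M(12) → N(13)
M(12) → N(13)
H(7) → S(18)

LEEBAEZONNS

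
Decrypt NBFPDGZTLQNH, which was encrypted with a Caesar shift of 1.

N(13): 13−1=12 → M
B(1): 1−1=0 → A
F(5): 5−1=4 → E
P(15): 15−1=14 → O
D(3): 3−1=2 → C
G(6): 6−1=5 → F
Z(25): 25−1=24 → Y
T(19): 19−1=18 → S
L(11): 11−1=10 → K
Q(16): 16−1=15 → P
N(13): 13−1=12 → M
H(7): 7−1=6 → G

MAEOCFYSKPMG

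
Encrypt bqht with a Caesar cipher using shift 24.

zofr

b(1): 1+24=25 → z
q(16): 16+24=40≡14 → o
h(7): 7+24=31≡5 → f
t(19): 19+24=43≡17 → r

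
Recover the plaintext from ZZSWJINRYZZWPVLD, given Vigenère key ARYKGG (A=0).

Repeat the key across the ciphertext: ARYKGGARYKGGARYK
Z(25)−A(0): 25 → Z
Z(25)−R(17): 8 → I
S(18)−Y(24): -6≡20 → U
W(22)−K(10): 12 → M
J(9)−G(6): 3 → D
I(8)−G(6): 2 → C
N(13)−A(0): 13 → N
R(17)−R(17): 0 → A
Y(24)−Y(24): 0 → A
Z(25)−K(10): 15 → P
Z(25)−G(6): 19 → T
W(22)−G(6): 16 → Q
P(15)−A(0): 15 → P
V(21)−R(17): 4 → E
L(11)−Y(24): -13≡13 → N
D(3)−K(10): -7≡19 → T

ZIUMDCNAAPTQPENT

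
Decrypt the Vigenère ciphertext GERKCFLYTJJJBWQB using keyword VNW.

LRVPPJQLXOWNGJUG

Repeat the key across the ciphertext: VNWVNWVNWVNWVNWV
G(6)−V(21): -15≡11 → L
E(4)−N(13): -9≡17 → R
R(17)−W(22): -5≡21 → V
K(10)−V(21): -11≡15 → P
C(2)−N(13): -11≡15 → P
F(5)−W(22): -17≡9 → J
L(11)−V(21): -10≡16 → Q
Y(24)−N(13): 11 → L
T(19)−W(22): -3≡23 → X
J(9)−V(21): -12≡14 → O
J(9)−N(13): -4≡22 → W
J(9)−W(22): -13≡13 → N
B(1)−V(21): -20≡6 → G
W(22)−N(13): 9 → J
Q(16)−W(22): -6≡20 → U
B(1)−V(21): -20≡6 → G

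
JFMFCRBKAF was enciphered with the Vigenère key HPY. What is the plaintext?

CQOYNTUVCY

Repeat the key across the ciphertext: HPYHPYHPYH
J(9)−H(7): 2 → C
F(5)−P(15): -10≡16 → Q
M(12)−Y(24): -12≡14 → O
F(5)−H(7): -2≡24 → Y
C(2)−P(15): -13≡13 → N
R(17)−Y(24): -7≡19 → T
B(1)−H(7): -6≡20 → U
K(10)−P(15): -5≡21 → V
A(0)−Y(24): -24≡2 → C
F(5)−H(7): -2≡24 → Y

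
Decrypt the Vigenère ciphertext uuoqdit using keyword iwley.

mydmfax

Repeat the key across the ciphertext: iwleyiw
u(20)−i(8): 12 → m
u(20)−w(22): -2≡24 → y
o(14)−l(11): 3 → d
q(16)−e(4): 12 → m
d(3)−y(24): -21≡5 → f
i(8)−i(8): 0 → a
t(19)−w(22): -3≡23 → x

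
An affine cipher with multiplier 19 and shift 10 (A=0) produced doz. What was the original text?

The inverse of 19 mod 26 is 11, since 19·11=209≡1. Apply D(y)=11·(y−10) mod 26:
d(3): 11·(3−10)=-77≡1 → b
o(14): 11·(14−10)=44≡18 → s
z(25): 11·(25−10)=165≡9 → j

bsj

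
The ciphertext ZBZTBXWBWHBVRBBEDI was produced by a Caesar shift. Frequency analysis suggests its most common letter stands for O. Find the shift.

The most frequent ciphertext letter is B (appears 6 times).
B is position 1; O is position 14.
Shift = -13≡13.

13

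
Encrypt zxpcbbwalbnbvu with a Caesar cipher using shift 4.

z(25): 25+4=29≡3 → d
x(23): 23+4=27≡1 → b
p(15): 15+4=19 → t
c(2): 2+4=6 → g
b(1): 1+4=5 → f
b(1): 1+4=5 → f
w(22): 22+4=26≡0 → a
a(0): 0+4=4 → e
l(11): 11+4=15 → p
b(1): 1+4=5 → f
n(13): 13+4=17 → r
b(1): 1+4=5 → f
v(21): 21+4=25 → z
u(20): 20+4=24 → y

dbtgffaepfrfzy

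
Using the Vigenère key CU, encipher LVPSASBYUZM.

Repeat the key across the message: CUCUCUCUCUC
L(11)+C(2): 13 → N
V(21)+U(20): 41≡15 → P
P(15)+C(2): 17 → R
S(18)+U(20): 38≡12 → M
A(0)+C(2): 2 → C
S(18)+U(20): 38≡12 → M
B(1)+C(2): 3 → D
Y(24)+U(20): 44≡18 → S
U(20)+C(2): 22 → W
Z(25)+U(20): 45≡19 → T
M(12)+C(2): 14 → O

NPRMCMDSWTO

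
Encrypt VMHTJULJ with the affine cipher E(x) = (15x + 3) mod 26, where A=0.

V(21): 15·21+3=318≡6 → G
M(12): 15·12+3=183≡1 → B
H(7): 15·7+3=108≡4 → E
T(19): 15·19+3=288≡2 → C
J(9): 15·9+3=138≡8 → I
U(20): 15·20+3=303≡17 → R
L(11): 15·11+3=168≡12 → M
J(9): 15·9+3=138≡8 → I

GBECIRMI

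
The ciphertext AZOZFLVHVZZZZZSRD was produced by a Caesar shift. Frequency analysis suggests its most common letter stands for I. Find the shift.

The most frequent ciphertext letter is Z (appears 7 times).
Z is position 25; I is position 8.
Shift = 17.

17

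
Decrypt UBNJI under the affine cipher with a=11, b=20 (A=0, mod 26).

The inverse of 11 mod 26 is 19, since 11·19=209≡1. Apply D(y)=19·(y−20) mod 26:
U(20): 19·(20−20)=0 → A
B(1): 19·(1−20)=-361≡3 → D
N(13): 19·(13−20)=-133≡23 → X
J(9): 19·(9−20)=-209≡25 → Z
I(8): 19·(8−20)=-228≡6 → G

ADXZG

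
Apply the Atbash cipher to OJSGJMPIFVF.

O(14) → L(11)
J(9) → Q(16)
S(18) → H(7)
G(6) → T(19)
J(9) → Q(16)
M(12) → N(13)
P(15) → K(10)
I(8) → R(17)
F(5) → U(20)
V(21) → E(4)
F(5) → U(20)

LQHTQNKRUEU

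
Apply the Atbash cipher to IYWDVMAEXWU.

RBDWENZVCDF

I(8) → R(17)
Y(24) → B(1)
W(22) → D(3)
D(3) → W(22)
V(21) → E(4)
M(12) → N(13)
A(0) → Z(25)
E(4) → V(21)
X(23) → C(2)
W(22) → D(3)
U(20) → F(5)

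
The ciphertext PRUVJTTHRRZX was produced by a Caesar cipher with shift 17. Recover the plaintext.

P(15): 15−17=-2≡24 → Y
R(17): 17−17=0 → A
U(20): 20−17=3 → D
V(21): 21−17=4 → E
J(9): 9−17=-8≡18 → S
T(19): 19−17=2 → C
T(19): 19−17=2 → C
H(7): 7−17=-10≡16 → Q
R(17): 17−17=0 → A
R(17): 17−17=0 → A
Z(25): 25−17=8 → I
X(23): 23−17=6 → G

YADESCCQAAIG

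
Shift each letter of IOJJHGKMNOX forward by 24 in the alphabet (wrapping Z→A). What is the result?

I(8): 8+24=32≡6 → G
O(14): 14+24=38≡12 → M
J(9): 9+24=33≡7 → H
J(9): 9+24=33≡7 → H
H(7): 7+24=31≡5 → F
G(6): 6+24=30≡4 → E
K(10): 10+24=34≡8 → I
M(12): 12+24=36≡10 → K
N(13): 13+24=37≡11 → L
O(14): 14+24=38≡12 → M
X(23): 23+24=47≡21 → V

GMHHFEIKLMV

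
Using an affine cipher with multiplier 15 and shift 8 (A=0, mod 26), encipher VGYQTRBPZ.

LUEOHDXZT

V(21): 15·21+8=323≡11 → L
G(6): 15·6+8=98≡20 → U
Y(24): 15·24+8=368≡4 → E
Q(16): 15·16+8=248≡14 → O
T(19): 15·19+8=293≡7 → H
R(17): 15·17+8=263≡3 → D
B(1): 15·1+8=23 → X
P(15): 15·15+8=233≡25 → Z
Z(25): 15·25+8=383≡19 → T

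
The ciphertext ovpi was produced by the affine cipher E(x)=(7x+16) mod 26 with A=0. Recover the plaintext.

wxlk

The inverse of 7 mod 26 is 15, since 7·15=105≡1. Apply D(y)=15·(y−16) mod 26:
o(14): 15·(14−16)=-30≡22 → w
v(21): 15·(21−16)=75≡23 → x
p(15): 15·(15−16)=-15≡11 → l
i(8): 15·(8−16)=-120≡10 → k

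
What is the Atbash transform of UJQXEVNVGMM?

FQJCVEMETNN

U(20) → F(5)
J(9) → Q(16)
Q(16) → J(9)
X(23) → C(2)
E(4) → V(21)
V(21) → E(4)
N(13) → M(12)
V(21) → E(4)
G(6) → T(19)
M(12) → N(13)
M(12) → N(13)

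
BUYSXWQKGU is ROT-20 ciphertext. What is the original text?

B(1): 1−20=-19≡7 → H
U(20): 20−20=0 → A
Y(24): 24−20=4 → E
S(18): 18−20=-2≡24 → Y
X(23): 23−20=3 → D
W(22): 22−20=2 → C
Q(16): 16−20=-4≡22 → W
K(10): 10−20=-10≡16 → Q
G(6): 6−20=-14≡12 → M
U(20): 20−20=0 → A

HAEYDCWQMA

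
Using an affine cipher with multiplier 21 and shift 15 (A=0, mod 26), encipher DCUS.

AFTD

D(3): 21·3+15=78≡0 → A
C(2): 21·2+15=57≡5 → F
U(20): 21·20+15=435≡19 → T
S(18): 21·18+15=393≡3 → D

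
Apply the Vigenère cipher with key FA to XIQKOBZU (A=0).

CIVKTBEU

Repeat the key across the message: FAFAFAFA
X(23)+F(5): 28≡2 → C
I(8)+A(0): 8 → I
Q(16)+F(5): 21 → V
K(10)+A(0): 10 → K
O(14)+F(5): 19 → T
B(1)+A(0): 1 → B
Z(25)+F(5): 30≡4 → E
U(20)+A(0): 20 → U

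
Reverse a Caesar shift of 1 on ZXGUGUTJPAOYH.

YWFTFTSIOZNXG

Z(25): 25−1=24 → Y
X(23): 23−1=22 → W
G(6): 6−1=5 → F
U(20): 20−1=19 → T
G(6): 6−1=5 → F
U(20): 20−1=19 → T
T(19): 19−1=18 → S
J(9): 9−1=8 → I
P(15): 15−1=14 → O
A(0): 0−1=-1≡25 → Z
O(14): 14−1=13 → N
Y(24): 24−1=23 → X
H(7): 7−1=6 → G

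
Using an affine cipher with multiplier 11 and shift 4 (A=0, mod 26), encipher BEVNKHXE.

B(1): 11·1+4=15 → P
E(4): 11·4+4=48≡22 → W
V(21): 11·21+4=235≡1 → B
N(13): 11·13+4=147≡17 → R
K(10): 11·10+4=114≡10 → K
H(7): 11·7+4=81≡3 → D
X(23): 11·23+4=257≡23 → X
E(4): 11·4+4=48≡22 → W

PWBRKDXW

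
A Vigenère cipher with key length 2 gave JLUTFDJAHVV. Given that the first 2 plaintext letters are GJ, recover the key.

DC

Subtract each crib letter from the matching ciphertext letter (mod 26):
J(9)−G(6)=3 → D
L(11)−J(9)=2 → C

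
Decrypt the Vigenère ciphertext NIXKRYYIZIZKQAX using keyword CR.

LRVTPHWRXRXTOJV

Repeat the key across the ciphertext: CRCRCRCRCRCRCRC
N(13)−C(2): 11 → L
I(8)−R(17): -9≡17 → R
X(23)−C(2): 21 → V
K(10)−R(17): -7≡19 → T
R(17)−C(2): 15 → P
Y(24)−R(17): 7 → H
Y(24)−C(2): 22 → W
I(8)−R(17): -9≡17 → R
Z(25)−C(2): 23 → X
I(8)−R(17): -9≡17 → R
Z(25)−C(2): 23 → X
K(10)−R(17): -7≡19 → T
Q(16)−C(2): 14 → O
A(0)−R(17): -17≡9 → J
X(23)−C(2): 21 → V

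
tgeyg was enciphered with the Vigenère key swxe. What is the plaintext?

bkhuo

Repeat the key across the ciphertext: swxes
t(19)−s(18): 1 → b
g(6)−w(22): -16≡10 → k
e(4)−x(23): -19≡7 → h
y(24)−e(4): 20 → u
g(6)−s(18): -12≡14 → o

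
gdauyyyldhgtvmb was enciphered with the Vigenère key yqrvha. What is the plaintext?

injzryavmmztxwk

Repeat the key across the ciphertext: yqrvhayqrvhayqr
g(6)−y(24): -18≡8 → i
d(3)−q(16): -13≡13 → n
a(0)−r(17): -17≡9 → j
u(20)−v(21): -1≡25 → z
y(24)−h(7): 17 → r
y(24)−a(0): 24 → y
y(24)−y(24): 0 → a
l(11)−q(16): -5≡21 → v
d(3)−r(17): -14≡12 → m
h(7)−v(21): -14≡12 → m
g(6)−h(7): -1≡25 → z
t(19)−a(0): 19 → t
v(21)−y(24): -3≡23 → x
m(12)−q(16): -4≡22 → w
b(1)−r(17): -16≡10 → k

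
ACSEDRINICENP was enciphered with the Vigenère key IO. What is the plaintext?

Repeat the key across the ciphertext: IOIOIOIOIOIOI
A(0)−I(8): -8≡18 → S
C(2)−O(14): -12≡14 → O
S(18)−I(8): 10 → K
E(4)−O(14): -10≡16 → Q
D(3)−I(8): -5≡21 → V
R(17)−O(14): 3 → D
I(8)−I(8): 0 → A
N(13)−O(14): -1≡25 → Z
I(8)−I(8): 0 → A
C(2)−O(14): -12≡14 → O
E(4)−I(8): -4≡22 → W
N(13)−O(14): -1≡25 → Z
P(15)−I(8): 7 → H

SOKQVDAZAOWZH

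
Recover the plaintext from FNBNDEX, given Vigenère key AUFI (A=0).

Repeat the key across the ciphertext: AUFIAUF
F(5)−A(0): 5 → F
N(13)−U(20): -7≡19 → T
B(1)−F(5): -4≡22 → W
N(13)−I(8): 5 → F
D(3)−A(0): 3 → D
E(4)−U(20): -16≡10 → K
X(23)−F(5): 18 → S

FTWFDKS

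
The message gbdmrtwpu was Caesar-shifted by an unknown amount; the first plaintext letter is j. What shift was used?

23

From the crib: g(6)−j(9)=-3≡23, so the shift is 23.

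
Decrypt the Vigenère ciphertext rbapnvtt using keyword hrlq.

kkpzgeid

Repeat the key across the ciphertext: hrlqhrlq
r(17)−h(7): 10 → k
b(1)−r(17): -16≡10 → k
a(0)−l(11): -11≡15 → p
p(15)−q(16): -1≡25 → z
n(13)−h(7): 6 → g
v(21)−r(17): 4 → e
t(19)−l(11): 8 → i
t(19)−q(16): 3 → d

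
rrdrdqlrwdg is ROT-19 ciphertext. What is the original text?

yykykxsydkn

r(17): 17−19=-2≡24 → y
r(17): 17−19=-2≡24 → y
d(3): 3−19=-16≡10 → k
r(17): 17−19=-2≡24 → y
d(3): 3−19=-16≡10 → k
q(16): 16−19=-3≡23 → x
l(11): 11−19=-8≡18 → s
r(17): 17−19=-2≡24 → y
w(22): 22−19=3 → d
d(3): 3−19=-16≡10 → k
g(6): 6−19=-13≡13 → n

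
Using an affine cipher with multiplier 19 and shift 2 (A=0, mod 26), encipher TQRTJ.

T(19): 19·19+2=363≡25 → Z
Q(16): 19·16+2=306≡20 → U
R(17): 19·17+2=325≡13 → N
T(19): 19·19+2=363≡25 → Z
J(9): 19·9+2=173≡17 → R

ZUNZR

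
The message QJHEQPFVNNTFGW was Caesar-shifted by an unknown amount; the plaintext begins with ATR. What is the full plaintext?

From the crib: Q(16)−A(0)=16, so the shift is 16.
Subtract 16 from each ciphertext letter:
Q(16): 16−16=0 → A
J(9): 9−16=-7≡19 → T
H(7): 7−16=-9≡17 → R
E(4): 4−16=-12≡14 → O
Q(16): 16−16=0 → A
P(15): 15−16=-1≡25 → Z
F(5): 5−16=-11≡15 → P
V(21): 21−16=5 → F
N(13): 13−16=-3≡23 → X
N(13): 13−16=-3≡23 → X
T(19): 19−16=3 → D
F(5): 5−16=-11≡15 → P
G(6): 6−16=-10≡16 → Q
W(22): 22−16=6 → G

ATROAZPFXXDPQG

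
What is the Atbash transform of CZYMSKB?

C(2) → X(23)
Z(25) → A(0)
Y(24) → B(1)
M(12) → N(13)
S(18) → H(7)
K(10) → P(15)
B(1) → Y(24)

XABNHPY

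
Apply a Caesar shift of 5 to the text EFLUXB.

JKQZCG

E(4): 4+5=9 → J
F(5): 5+5=10 → K
L(11): 11+5=16 → Q
U(20): 20+5=25 → Z
X(23): 23+5=28≡2 → C
B(1): 1+5=6 → G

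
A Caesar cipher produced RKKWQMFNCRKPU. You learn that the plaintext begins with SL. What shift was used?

25

From the crib: R(17)−S(18)=-1≡25, so the shift is 25.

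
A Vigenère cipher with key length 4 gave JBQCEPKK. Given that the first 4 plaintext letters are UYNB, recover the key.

PDDB

Subtract each crib letter from the matching ciphertext letter (mod 26):
J(9)−U(20)=-11≡15 → P
B(1)−Y(24)=-23≡3 → D
Q(16)−N(13)=3 → D
C(2)−B(1)=1 → B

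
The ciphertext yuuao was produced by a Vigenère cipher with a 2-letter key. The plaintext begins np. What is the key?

Subtract each crib letter from the matching ciphertext letter (mod 26):
y(24)−n(13)=11 → l
u(20)−p(15)=5 → f

lf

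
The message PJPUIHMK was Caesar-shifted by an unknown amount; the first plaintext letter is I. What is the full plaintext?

From the crib: P(15)−I(8)=7, so the shift is 7.
Subtract 7 from each ciphertext letter:
P(15): 15−7=8 → I
J(9): 9−7=2 → C
P(15): 15−7=8 → I
U(20): 20−7=13 → N
I(8): 8−7=1 → B
H(7): 7−7=0 → A
M(12): 12−7=5 → F
K(10): 10−7=3 → D

ICINBAFD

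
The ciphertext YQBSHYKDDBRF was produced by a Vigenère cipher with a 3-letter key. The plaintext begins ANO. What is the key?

Subtract each crib letter from the matching ciphertext letter (mod 26):
Y(24)−A(0)=24 → Y
Q(16)−N(13)=3 → D
B(1)−O(14)=-13≡13 → N

YDN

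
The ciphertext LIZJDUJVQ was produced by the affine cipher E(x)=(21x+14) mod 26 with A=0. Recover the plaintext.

The inverse of 21 mod 26 is 5, since 21·5=105≡1. Apply D(y)=5·(y−14) mod 26:
L(11): 5·(11−14)=-15≡11 → L
I(8): 5·(8−14)=-30≡22 → W
Z(25): 5·(25−14)=55≡3 → D
J(9): 5·(9−14)=-25≡1 → B
D(3): 5·(3−14)=-55≡23 → X
U(20): 5·(20−14)=30≡4 → E
J(9): 5·(9−14)=-25≡1 → B
V(21): 5·(21−14)=35≡9 → J
Q(16): 5·(16−14)=10 → K

LWDBXEBJK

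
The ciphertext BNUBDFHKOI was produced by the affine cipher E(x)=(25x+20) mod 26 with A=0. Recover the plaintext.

The inverse of 25 mod 26 is 25, since 25·25=625≡1. Apply D(y)=25·(y−20) mod 26:
B(1): 25·(1−20)=-475≡19 → T
N(13): 25·(13−20)=-175≡7 → H
U(20): 25·(20−20)=0 → A
B(1): 25·(1−20)=-475≡19 → T
D(3): 25·(3−20)=-425≡17 → R
F(5): 25·(5−20)=-375≡15 → P
H(7): 25·(7−20)=-325≡13 → N
K(10): 25·(10−20)=-250≡10 → K
O(14): 25·(14−20)=-150≡6 → G
I(8): 25·(8−20)=-300≡12 → M

THATRPNKGM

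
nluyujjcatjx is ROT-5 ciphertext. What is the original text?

n(13): 13−5=8 → i
l(11): 11−5=6 → g
u(20): 20−5=15 → p
y(24): 24−5=19 → t
u(20): 20−5=15 → p
j(9): 9−5=4 → e
j(9): 9−5=4 → e
c(2): 2−5=-3≡23 → x
a(0): 0−5=-5≡21 → v
t(19): 19−5=14 → o
j(9): 9−5=4 → e
x(23): 23−5=18 → s

igptpeexvoes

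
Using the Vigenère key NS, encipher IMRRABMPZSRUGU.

VEEJNTZHMKEMTM

Repeat the key across the message: NSNSNSNSNSNSNS
I(8)+N(13): 21 → V
M(12)+S(18): 30≡4 → E
R(17)+N(13): 30≡4 → E
R(17)+S(18): 35≡9 → J
A(0)+N(13): 13 → N
B(1)+S(18): 19 → T
M(12)+N(13): 25 → Z
P(15)+S(18): 33≡7 → H
Z(25)+N(13): 38≡12 → M
S(18)+S(18): 36≡10 → K
R(17)+N(13): 30≡4 → E
U(20)+S(18): 38≡12 → M
G(6)+N(13): 19 → T
U(20)+S(18): 38≡12 → M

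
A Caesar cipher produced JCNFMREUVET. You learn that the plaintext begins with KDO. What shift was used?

25

From the crib: J(9)−K(10)=-1≡25, so the shift is 25.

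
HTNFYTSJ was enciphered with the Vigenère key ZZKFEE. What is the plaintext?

Repeat the key across the ciphertext: ZZKFEEZZ
H(7)−Z(25): -18≡8 → I
T(19)−Z(25): -6≡20 → U
N(13)−K(10): 3 → D
F(5)−F(5): 0 → A
Y(24)−E(4): 20 → U
T(19)−E(4): 15 → P
S(18)−Z(25): -7≡19 → T
J(9)−Z(25): -16≡10 → K

IUDAUPTK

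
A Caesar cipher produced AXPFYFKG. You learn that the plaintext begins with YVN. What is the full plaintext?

From the crib: A(0)−Y(24)=-24≡2, so the shift is 2.
Subtract 2 from each ciphertext letter:
A(0): 0−2=-2≡24 → Y
X(23): 23−2=21 → V
P(15): 15−2=13 → N
F(5): 5−2=3 → D
Y(24): 24−2=22 → W
F(5): 5−2=3 → D
K(10): 10−2=8 → I
G(6): 6−2=4 → E

YVNDWDIE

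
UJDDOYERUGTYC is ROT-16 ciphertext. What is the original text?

ETNNYIOBEQDIM

U(20): 20−16=4 → E
J(9): 9−16=-7≡19 → T
D(3): 3−16=-13≡13 → N
D(3): 3−16=-13≡13 → N
O(14): 14−16=-2≡24 → Y
Y(24): 24−16=8 → I
E(4): 4−16=-12≡14 → O
R(17): 17−16=1 → B
U(20): 20−16=4 → E
G(6): 6−16=-10≡16 → Q
T(19): 19−16=3 → D
Y(24): 24−16=8 → I
C(2): 2−16=-14≡12 → M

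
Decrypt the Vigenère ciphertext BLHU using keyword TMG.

IZBB

Repeat the key across the ciphertext: TMGT
B(1)−T(19): -18≡8 → I
L(11)−M(12): -1≡25 → Z
H(7)−G(6): 1 → B
U(20)−T(19): 1 → B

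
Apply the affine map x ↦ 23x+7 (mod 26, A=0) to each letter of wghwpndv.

tpmtouyw

w(22): 23·22+7=513≡19 → t
g(6): 23·6+7=145≡15 → p
h(7): 23·7+7=168≡12 → m
w(22): 23·22+7=513≡19 → t
p(15): 23·15+7=352≡14 → o
n(13): 23·13+7=306≡20 → u
d(3): 23·3+7=76≡24 → y
v(21): 23·21+7=490≡22 → w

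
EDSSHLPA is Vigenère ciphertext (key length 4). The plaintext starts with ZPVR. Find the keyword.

Subtract each crib letter from the matching ciphertext letter (mod 26):
E(4)−Z(25)=-21≡5 → F
D(3)−P(15)=-12≡14 → O
S(18)−V(21)=-3≡23 → X
S(18)−R(17)=1 → B

FOXB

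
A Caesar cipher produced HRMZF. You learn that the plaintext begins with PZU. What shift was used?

From the crib: H(7)−P(15)=-8≡18, so the shift is 18.

18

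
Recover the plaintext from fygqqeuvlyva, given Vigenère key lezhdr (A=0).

uuhjnnjrmrsj

Repeat the key across the ciphertext: lezhdrlezhdr
f(5)−l(11): -6≡20 → u
y(24)−e(4): 20 → u
g(6)−z(25): -19≡7 → h
q(16)−h(7): 9 → j
q(16)−d(3): 13 → n
e(4)−r(17): -13≡13 → n
u(20)−l(11): 9 → j
v(21)−e(4): 17 → r
l(11)−z(25): -14≡12 → m
y(24)−h(7): 17 → r
v(21)−d(3): 18 → s
a(0)−r(17): -17≡9 → j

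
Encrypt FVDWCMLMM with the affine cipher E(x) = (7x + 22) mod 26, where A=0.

F(5): 7·5+22=57≡5 → F
V(21): 7·21+22=169≡13 → N
D(3): 7·3+22=43≡17 → R
W(22): 7·22+22=176≡20 → U
C(2): 7·2+22=36≡10 → K
M(12): 7·12+22=106≡2 → C
L(11): 7·11+22=99≡21 → V
M(12): 7·12+22=106≡2 → C
M(12): 7·12+22=106≡2 → C

FNRUKCVCC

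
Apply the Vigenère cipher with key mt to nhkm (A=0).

Repeat the key across the message: mtmt
n(13)+m(12): 25 → z
h(7)+t(19): 26≡0 → a
k(10)+m(12): 22 → w
m(12)+t(19): 31≡5 → f

zawf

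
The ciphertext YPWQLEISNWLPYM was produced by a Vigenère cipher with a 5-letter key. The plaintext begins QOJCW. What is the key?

Subtract each crib letter from the matching ciphertext letter (mod 26):
Y(24)−Q(16)=8 → I
P(15)−O(14)=1 → B
W(22)−J(9)=13 → N
Q(16)−C(2)=14 → O
L(11)−W(22)=-11≡15 → P

IBNOP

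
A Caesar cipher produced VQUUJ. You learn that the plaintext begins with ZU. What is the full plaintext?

ZUYYN

From the crib: V(21)−Z(25)=-4≡22, so the shift is 22.
Subtract 22 from each ciphertext letter:
V(21): 21−22=-1≡25 → Z
Q(16): 16−22=-6≡20 → U
U(20): 20−22=-2≡24 → Y
U(20): 20−22=-2≡24 → Y
J(9): 9−22=-13≡13 → N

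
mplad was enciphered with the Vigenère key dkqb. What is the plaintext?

Repeat the key across the ciphertext: dkqbd
m(12)−d(3): 9 → j
p(15)−k(10): 5 → f
l(11)−q(16): -5≡21 → v
a(0)−b(1): -1≡25 → z
d(3)−d(3): 0 → a

jfvza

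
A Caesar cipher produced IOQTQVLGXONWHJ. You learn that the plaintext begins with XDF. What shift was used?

11

From the crib: I(8)−X(23)=-15≡11, so the shift is 11.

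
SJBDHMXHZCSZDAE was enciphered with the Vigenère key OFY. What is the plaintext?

EEDPCOJCBONBPVG

Repeat the key across the ciphertext: OFYOFYOFYOFYOFY
S(18)−O(14): 4 → E
J(9)−F(5): 4 → E
B(1)−Y(24): -23≡3 → D
D(3)−O(14): -11≡15 → P
H(7)−F(5): 2 → C
M(12)−Y(24): -12≡14 → O
X(23)−O(14): 9 → J
H(7)−F(5): 2 → C
Z(25)−Y(24): 1 → B
C(2)−O(14): -12≡14 → O
S(18)−F(5): 13 → N
Z(25)−Y(24): 1 → B
D(3)−O(14): -11≡15 → P
A(0)−F(5): -5≡21 → V
E(4)−Y(24): -20≡6 → G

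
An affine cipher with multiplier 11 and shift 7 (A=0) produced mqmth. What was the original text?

rprua

The inverse of 11 mod 26 is 19, since 11·19=209≡1. Apply D(y)=19·(y−7) mod 26:
m(12): 19·(12−7)=95≡17 → r
q(16): 19·(16−7)=171≡15 → p
m(12): 19·(12−7)=95≡17 → r
t(19): 19·(19−7)=228≡20 → u
h(7): 19·(7−7)=0 → a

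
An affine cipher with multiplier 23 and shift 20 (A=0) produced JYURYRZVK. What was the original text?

VQABQBHRM

The inverse of 23 mod 26 is 17, since 23·17=391≡1. Apply D(y)=17·(y−20) mod 26:
J(9): 17·(9−20)=-187≡21 → V
Y(24): 17·(24−20)=68≡16 → Q
U(20): 17·(20−20)=0 → A
R(17): 17·(17−20)=-51≡1 → B
Y(24): 17·(24−20)=68≡16 → Q
R(17): 17·(17−20)=-51≡1 → B
Z(25): 17·(25−20)=85≡7 → H
V(21): 17·(21−20)=17 → R
K(10): 17·(10−20)=-170≡12 → M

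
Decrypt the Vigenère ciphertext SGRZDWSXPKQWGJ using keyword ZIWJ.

Repeat the key across the ciphertext: ZIWJZIWJZIWJZI
S(18)−Z(25): -7≡19 → T
G(6)−I(8): -2≡24 → Y
R(17)−W(22): -5≡21 → V
Z(25)−J(9): 16 → Q
D(3)−Z(25): -22≡4 → E
W(22)−I(8): 14 → O
S(18)−W(22): -4≡22 → W
X(23)−J(9): 14 → O
P(15)−Z(25): -10≡16 → Q
K(10)−I(8): 2 → C
Q(16)−W(22): -6≡20 → U
W(22)−J(9): 13 → N
G(6)−Z(25): -19≡7 → H
J(9)−I(8): 1 → B

TYVQEOWOQCUNHB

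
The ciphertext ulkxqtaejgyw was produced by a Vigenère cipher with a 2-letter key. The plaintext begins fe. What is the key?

ph

Subtract each crib letter from the matching ciphertext letter (mod 26):
u(20)−f(5)=15 → p
l(11)−e(4)=7 → h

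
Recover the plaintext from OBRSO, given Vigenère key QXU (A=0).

YEXCR

Repeat the key across the ciphertext: QXUQX
O(14)−Q(16): -2≡24 → Y
B(1)−X(23): -22≡4 → E
R(17)−U(20): -3≡23 → X
S(18)−Q(16): 2 → C
O(14)−X(23): -9≡17 → R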